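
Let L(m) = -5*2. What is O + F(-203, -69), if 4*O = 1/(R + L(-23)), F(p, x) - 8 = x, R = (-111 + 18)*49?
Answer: -1114349/18268 ≈ -61.000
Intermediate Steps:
L(m) = -10
R = -4557 (R = -93*49 = -4557)
F(p, x) = 8 + x
O = -1/18268 (O = 1/(4*(-4557 - 10)) = (¼)/(-4567) = (¼)*(-1/4567) = -1/18268 ≈ -5.4741e-5)
O + F(-203, -69) = -1/18268 + (8 - 69) = -1/18268 - 61 = -1114349/18268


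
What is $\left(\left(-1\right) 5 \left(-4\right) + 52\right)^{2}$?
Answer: $5184$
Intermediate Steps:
$\left(\left(-1\right) 5 \left(-4\right) + 52\right)^{2} = \left(\left(-5\right) \left(-4\right) + 52\right)^{2} = \left(20 + 52\right)^{2} = 72^{2} = 5184$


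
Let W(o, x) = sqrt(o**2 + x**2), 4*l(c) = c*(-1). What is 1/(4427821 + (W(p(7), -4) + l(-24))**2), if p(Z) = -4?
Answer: 1475963/6535400330571 - 16*sqrt(2)/6535400330571 ≈ 2.2584e-7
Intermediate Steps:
l(c) = -c/4 (l(c) = (c*(-1))/4 = (-c)/4 = -c/4)
1/(4427821 + (W(p(7), -4) + l(-24))**2) = 1/(4427821 + (sqrt((-4)**2 + (-4)**2) - 1/4*(-24))**2) = 1/(4427821 + (sqrt(16 + 16) + 6)**2) = 1/(4427821 + (sqrt(32) + 6)**2) = 1/(4427821 + (4*sqrt(2) + 6)**2) = 1/(4427821 + (6 + 4*sqrt(2))**2)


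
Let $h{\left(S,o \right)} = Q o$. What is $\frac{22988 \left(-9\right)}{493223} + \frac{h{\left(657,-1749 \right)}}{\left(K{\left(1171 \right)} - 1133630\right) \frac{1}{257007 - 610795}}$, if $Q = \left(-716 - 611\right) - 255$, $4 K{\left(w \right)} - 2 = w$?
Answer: $\frac{275895392427397572}{319421572483} \approx 8.6373 \cdot 10^{5}$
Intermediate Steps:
$K{\left(w \right)} = \frac{1}{2} + \frac{w}{4}$
$Q = -1582$ ($Q = -1327 - 255 = -1582$)
$h{\left(S,o \right)} = - 1582 o$
$\frac{22988 \left(-9\right)}{493223} + \frac{h{\left(657,-1749 \right)}}{\left(K{\left(1171 \right)} - 1133630\right) \frac{1}{257007 - 610795}} = \frac{22988 \left(-9\right)}{493223} + \frac{\left(-1582\right) \left(-1749\right)}{\left(\left(\frac{1}{2} + \frac{1}{4} \cdot 1171\right) - 1133630\right) \frac{1}{257007 - 610795}} = \left(-206892\right) \frac{1}{493223} + \frac{2766918}{\left(\left(\frac{1}{2} + \frac{1171}{4}\right) - 1133630\right) \frac{1}{-353788}} = - \frac{206892}{493223} + \frac{2766918}{\left(\frac{1173}{4} - 1133630\right) \left(- \frac{1}{353788}\right)} = - \frac{206892}{493223} + \frac{2766918}{\left(- \frac{4533347}{4}\right) \left(- \frac{1}{353788}\right)} = - \frac{206892}{493223} + \frac{2766918}{\frac{4533347}{1415152}} = - \frac{206892}{493223} + 2766918 \cdot \frac{1415152}{4533347} = - \frac{206892}{493223} + \frac{559372791648}{647621} = \frac{275895392427397572}{319421572483}$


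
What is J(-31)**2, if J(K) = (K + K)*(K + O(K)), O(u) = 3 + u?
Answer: 13380964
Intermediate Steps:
J(K) = 2*K*(3 + 2*K) (J(K) = (K + K)*(K + (3 + K)) = (2*K)*(3 + 2*K) = 2*K*(3 + 2*K))
J(-31)**2 = (2*(-31)*(3 + 2*(-31)))**2 = (2*(-31)*(3 - 62))**2 = (2*(-31)*(-59))**2 = 3658**2 = 13380964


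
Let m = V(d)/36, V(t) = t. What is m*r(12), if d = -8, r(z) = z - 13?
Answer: 2/9 ≈ 0.22222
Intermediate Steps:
r(z) = -13 + z
m = -2/9 (m = -8/36 = -8*1/36 = -2/9 ≈ -0.22222)
m*r(12) = -2*(-13 + 12)/9 = -2/9*(-1) = 2/9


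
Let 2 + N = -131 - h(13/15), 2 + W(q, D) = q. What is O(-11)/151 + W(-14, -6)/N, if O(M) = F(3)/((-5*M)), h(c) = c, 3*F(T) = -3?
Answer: 248899/2084555 ≈ 0.11940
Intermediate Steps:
W(q, D) = -2 + q
F(T) = -1 (F(T) = (⅓)*(-3) = -1)
O(M) = 1/(5*M) (O(M) = -1/((-5*M)) = -(-1)/(5*M) = 1/(5*M))
N = -2008/15 (N = -2 + (-131 - 13/15) = -2 - 1978/15 = -2008/15 ≈ -133.87)
O(-11)/151 + W(-14, -6)/N = ((⅕)/(-11))/151 + (-2 - 14)/(-2008/15) = ((⅕)*(-1/11))*(1/151) - 16*(-15/2008) = -1/55*1/151 + 30/251 = -1/8305 + 30/251 = 248899/2084555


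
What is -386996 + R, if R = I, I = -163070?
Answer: -550066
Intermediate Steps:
R = -163070
-386996 + R = -386996 - 163070 = -550066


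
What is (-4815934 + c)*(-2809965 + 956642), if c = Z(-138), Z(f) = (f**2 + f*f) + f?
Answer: 8855147640832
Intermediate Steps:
Z(f) = f + 2*f**2 (Z(f) = (f**2 + f**2) + f = 2*f**2 + f = f + 2*f**2)
c = 37950 (c = -138*(1 + 2*(-138)) = -138*(1 - 276) = -138*(-275) = 37950)
(-4815934 + c)*(-2809965 + 956642) = (-4815934 + 37950)*(-2809965 + 956642) = -4777984*(-1853323) = 8855147640832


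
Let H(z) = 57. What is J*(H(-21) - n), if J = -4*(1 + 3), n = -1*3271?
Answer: -53248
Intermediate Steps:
n = -3271
J = -16 (J = -4*4 = -16)
J*(H(-21) - n) = -16*(57 - 1*(-3271)) = -16*(57 + 3271) = -16*3328 = -53248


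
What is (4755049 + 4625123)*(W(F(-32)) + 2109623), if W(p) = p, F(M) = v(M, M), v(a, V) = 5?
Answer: 19788673496016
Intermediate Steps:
F(M) = 5
(4755049 + 4625123)*(W(F(-32)) + 2109623) = (4755049 + 4625123)*(5 + 2109623) = 9380172*2109628 = 19788673496016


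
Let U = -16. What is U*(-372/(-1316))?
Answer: -1488/329 ≈ -4.5228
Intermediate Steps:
U*(-372/(-1316)) = -(-5952)/(-1316) = -(-5952)*(-1)/1316 = -16*93/329 = -1488/329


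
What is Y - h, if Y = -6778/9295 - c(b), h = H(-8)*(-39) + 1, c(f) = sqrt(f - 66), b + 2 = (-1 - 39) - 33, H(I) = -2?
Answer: -741083/9295 - I*sqrt(141) ≈ -79.729 - 11.874*I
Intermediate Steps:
b = -75 (b = -2 + ((-1 - 39) - 33) = -2 + (-40 - 33) = -2 - 73 = -75)
c(f) = sqrt(-66 + f)
h = 79 (h = -2*(-39) + 1 = 78 + 1 = 79)
Y = -6778/9295 - I*sqrt(141) (Y = -6778/9295 - sqrt(-66 - 75) = -6778*1/9295 - sqrt(-141) = -6778/9295 - I*sqrt(141) ≈ -0.72921 - 11.874*I)
Y - h = (-6778/9295 - I*sqrt(141)) - 1*79 = (-6778/9295 - I*sqrt(141)) - 79 = -741083/9295 - I*sqrt(141)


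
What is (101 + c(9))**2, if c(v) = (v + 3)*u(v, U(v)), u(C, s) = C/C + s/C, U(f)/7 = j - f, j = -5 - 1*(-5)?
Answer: 841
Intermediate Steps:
j = 0 (j = -5 + 5 = 0)
U(f) = -7*f (U(f) = 7*(0 - f) = 7*(-f) = -7*f)
u(C, s) = 1 + s/C
c(v) = -18 - 6*v (c(v) = (v + 3)*((v - 7*v)/v) = (3 + v)*((-6*v)/v) = (3 + v)*(-6) = -18 - 6*v)
(101 + c(9))**2 = (101 + (-18 - 6*9))**2 = (101 + (-18 - 54))**2 = (101 - 72)**2 = 29**2 = 841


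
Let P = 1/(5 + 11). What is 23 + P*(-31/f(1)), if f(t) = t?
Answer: 337/16 ≈ 21.063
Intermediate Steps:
P = 1/16 ≈ 0.062500
23 + P*(-31/f(1)) = 23 + (-31/1)/16 = 23 + (-31*1)/16 = 23 + (1/16)*(-31) = 23 - 31/16 = 337/16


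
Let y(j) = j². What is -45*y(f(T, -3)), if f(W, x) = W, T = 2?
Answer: -180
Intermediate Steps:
-45*y(f(T, -3)) = -45*2² = -45*4 = -180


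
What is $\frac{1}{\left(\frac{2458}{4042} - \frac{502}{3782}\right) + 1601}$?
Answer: $\frac{3821711}{6120376079} \approx 0.00062442$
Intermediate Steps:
$\frac{1}{\left(\frac{2458}{4042} - \frac{502}{3782}\right) + 1601} = \frac{1}{\left(2458 \cdot \frac{1}{4042} - \frac{251}{1891}\right) + 1601} = \frac{1}{\left(\frac{1229}{2021} - \frac{251}{1891}\right) + 1601} = \frac{1}{\frac{1816768}{3821711} + 1601} = \frac{1}{\frac{6120376079}{3821711}} = \frac{3821711}{6120376079}$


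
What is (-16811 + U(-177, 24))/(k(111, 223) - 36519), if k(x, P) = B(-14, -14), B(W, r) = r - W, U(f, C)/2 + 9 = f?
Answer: 17183/36519 ≈ 0.47052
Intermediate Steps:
U(f, C) = -18 + 2*f
k(x, P) = 0 (k(x, P) = -14 - 1*(-14) = -14 + 14 = 0)
(-16811 + U(-177, 24))/(k(111, 223) - 36519) = (-16811 + (-18 + 2*(-177)))/(0 - 36519) = (-16811 + (-18 - 354))/(-36519) = (-16811 - 372)*(-1/36519) = -17183*(-1/36519) = 17183/36519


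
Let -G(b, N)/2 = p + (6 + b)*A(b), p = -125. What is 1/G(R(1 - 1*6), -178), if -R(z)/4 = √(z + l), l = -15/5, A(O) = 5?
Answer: 19/4890 - 4*I*√2/2445 ≈ 0.0038855 - 0.0023136*I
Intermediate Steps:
l = -3 (l = -15*⅕ = -3)
R(z) = -4*√(-3 + z) (R(z) = -4*√(z - 3) = -4*√(-3 + z))
G(b, N) = 190 - 10*b (G(b, N) = -2*(-125 + (6 + b)*5) = -2*(-125 + (30 + 5*b)) = -2*(-95 + 5*b) = 190 - 10*b)
1/G(R(1 - 1*6), -178) = 1/(190 - (-40)*√(-3 + (1 - 1*6))) = 1/(190 - (-40)*√(-3 + (1 - 6))) = 1/(190 - (-40)*√(-3 - 5)) = 1/(190 - (-40)*√(-8)) = 1/(190 - (-40)*2*I*√2) = 1/(190 - (-80)*I*√2) = 1/(190 + 80*I*√2)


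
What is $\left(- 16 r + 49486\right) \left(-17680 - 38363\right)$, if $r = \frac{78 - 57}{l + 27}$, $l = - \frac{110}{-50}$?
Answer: $- \frac{202407028434}{73} \approx -2.7727 \cdot 10^{9}$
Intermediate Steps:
$l = \frac{11}{5}$ ($l = \left(-110\right) \left(- \frac{1}{50}\right) = \frac{11}{5} \approx 2.2$)
$r = \frac{105}{146}$ ($r = \frac{78 - 57}{\frac{11}{5} + 27} = \frac{21}{\frac{146}{5}} = 21 \cdot \frac{5}{146} = \frac{105}{146} \approx 0.71918$)
$\left(- 16 r + 49486\right) \left(-17680 - 38363\right) = \left(\left(-16\right) \frac{105}{146} + 49486\right) \left(-17680 - 38363\right) = \left(- \frac{840}{73} + 49486\right) \left(-56043\right) = \frac{3611638}{73} \left(-56043\right) = - \frac{202407028434}{73}$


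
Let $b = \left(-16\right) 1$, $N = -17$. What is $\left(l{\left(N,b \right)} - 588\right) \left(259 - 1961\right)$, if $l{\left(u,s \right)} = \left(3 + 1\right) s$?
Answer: $1109704$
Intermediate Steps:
$b = -16$
$l{\left(u,s \right)} = 4 s$
$\left(l{\left(N,b \right)} - 588\right) \left(259 - 1961\right) = \left(4 \left(-16\right) - 588\right) \left(259 - 1961\right) = \left(-64 - 588\right) \left(-1702\right) = \left(-652\right) \left(-1702\right) = 1109704$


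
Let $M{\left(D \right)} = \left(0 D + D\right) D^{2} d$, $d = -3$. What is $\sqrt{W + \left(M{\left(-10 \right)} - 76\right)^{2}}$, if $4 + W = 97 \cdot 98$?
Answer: $\sqrt{8559278} \approx 2925.6$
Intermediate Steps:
$W = 9502$ ($W = -4 + 97 \cdot 98 = -4 + 9506 = 9502$)
$M{\left(D \right)} = - 3 D^{3}$ ($M{\left(D \right)} = \left(0 D + D\right) D^{2} \left(-3\right) = \left(0 + D\right) D^{2} \left(-3\right) = D D^{2} \left(-3\right) = D^{3} \left(-3\right) = - 3 D^{3}$)
$\sqrt{W + \left(M{\left(-10 \right)} - 76\right)^{2}} = \sqrt{9502 + \left(- 3 \left(-10\right)^{3} - 76\right)^{2}} = \sqrt{9502 + \left(\left(-3\right) \left(-1000\right) - 76\right)^{2}} = \sqrt{9502 + \left(3000 - 76\right)^{2}} = \sqrt{9502 + 2924^{2}} = \sqrt{9502 + 8549776} = \sqrt{8559278}$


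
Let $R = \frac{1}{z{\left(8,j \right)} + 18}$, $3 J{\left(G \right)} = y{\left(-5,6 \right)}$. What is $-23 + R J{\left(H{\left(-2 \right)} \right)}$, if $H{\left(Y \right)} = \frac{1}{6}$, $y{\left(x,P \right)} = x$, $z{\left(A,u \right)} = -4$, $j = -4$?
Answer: $- \frac{971}{42} \approx -23.119$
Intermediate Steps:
$H{\left(Y \right)} = \frac{1}{6}$
$J{\left(G \right)} = - \frac{5}{3}$ ($J{\left(G \right)} = \frac{1}{3} \left(-5\right) = - \frac{5}{3}$)
$R = \frac{1}{14}$ ($R = \frac{1}{-4 + 18} = \frac{1}{14} \approx 0.071429$)
$-23 + R J{\left(H{\left(-2 \right)} \right)} = -23 + \frac{1}{14} \left(- \frac{5}{3}\right) = -23 - \frac{5}{42} = - \frac{971}{42}$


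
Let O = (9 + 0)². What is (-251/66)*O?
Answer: -6777/22 ≈ -308.05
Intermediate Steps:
O = 81 (O = 9² = 81)
(-251/66)*O = -251/66*81 = -6777/22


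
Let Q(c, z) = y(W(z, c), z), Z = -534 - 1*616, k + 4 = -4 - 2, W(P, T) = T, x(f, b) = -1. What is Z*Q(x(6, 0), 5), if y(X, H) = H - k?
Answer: -17250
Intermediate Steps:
k = -10 (k = -4 + (-4 - 2) = -4 - 6 = -10)
y(X, H) = 10 + H (y(X, H) = H - 1*(-10) = H + 10 = 10 + H)
Z = -1150 (Z = -534 - 616 = -1150)
Q(c, z) = 10 + z
Z*Q(x(6, 0), 5) = -1150*(10 + 5) = -1150*15 = -17250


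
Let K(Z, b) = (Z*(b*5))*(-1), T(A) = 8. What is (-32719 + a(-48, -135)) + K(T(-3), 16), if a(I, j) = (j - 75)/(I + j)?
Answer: -2034829/61 ≈ -33358.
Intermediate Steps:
a(I, j) = (-75 + j)/(I + j)
K(Z, b) = -5*Z*b (K(Z, b) = (Z*(5*b))*(-1) = (5*Z*b)*(-1) = -5*Z*b)
(-32719 + a(-48, -135)) + K(T(-3), 16) = (-32719 + (-75 - 135)/(-48 - 135)) - 5*8*16 = (-32719 - 210/(-183)) - 640 = (-32719 - 1/183*(-210)) - 640 = (-32719 + 70/61) - 640 = -1995789/61 - 640 = -2034829/61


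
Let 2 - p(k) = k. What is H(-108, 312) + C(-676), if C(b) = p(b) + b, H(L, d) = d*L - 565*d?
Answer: -209974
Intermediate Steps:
H(L, d) = -565*d + L*d (H(L, d) = L*d - 565*d = -565*d + L*d)
p(k) = 2 - k
C(b) = 2 (C(b) = (2 - b) + b = 2)
H(-108, 312) + C(-676) = 312*(-565 - 108) + 2 = 312*(-673) + 2 = -209976 + 2 = -209974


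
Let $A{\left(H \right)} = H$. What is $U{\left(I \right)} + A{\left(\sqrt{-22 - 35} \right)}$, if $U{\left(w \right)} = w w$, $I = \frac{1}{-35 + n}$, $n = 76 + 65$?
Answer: $\frac{1}{11236} + i \sqrt{57} \approx 8.9 \cdot 10^{-5} + 7.5498 i$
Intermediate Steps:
$n = 141$
$I = \frac{1}{106}$ ($I = \frac{1}{-35 + 141} = \frac{1}{106} \approx 0.009434$)
$U{\left(w \right)} = w^{2}$
$U{\left(I \right)} + A{\left(\sqrt{-22 - 35} \right)} = \left(\frac{1}{106}\right)^{2} + \sqrt{-22 - 35} = \frac{1}{11236} + \sqrt{-57} = \frac{1}{11236} + i \sqrt{57}$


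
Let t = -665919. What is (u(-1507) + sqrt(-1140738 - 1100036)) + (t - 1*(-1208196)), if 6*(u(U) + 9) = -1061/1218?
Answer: 3962893483/7308 + I*sqrt(2240774) ≈ 5.4227e+5 + 1496.9*I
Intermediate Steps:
u(U) = -66833/7308 (u(U) = -9 + (-1061/1218)/6 = -9 + (-1061*1/1218)/6 = -9 + (1/6)*(-1061/1218) = -9 - 1061/7308 = -66833/7308)
(u(-1507) + sqrt(-1140738 - 1100036)) + (t - 1*(-1208196)) = (-66833/7308 + sqrt(-1140738 - 1100036)) + (-665919 - 1*(-1208196)) = (-66833/7308 + sqrt(-2240774)) + (-665919 + 1208196) = (-66833/7308 + I*sqrt(2240774)) + 542277 = 3962893483/7308 + I*sqrt(2240774)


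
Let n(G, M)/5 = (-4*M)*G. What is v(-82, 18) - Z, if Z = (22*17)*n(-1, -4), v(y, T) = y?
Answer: 29838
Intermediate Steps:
n(G, M) = -20*G*M (n(G, M) = 5*((-4*M)*G) = 5*(-4*G*M) = -20*G*M)
Z = -29920 (Z = (22*17)*(-20*(-1)*(-4)) = 374*(-80) = -29920)
v(-82, 18) - Z = -82 - 1*(-29920) = -82 + 29920 = 29838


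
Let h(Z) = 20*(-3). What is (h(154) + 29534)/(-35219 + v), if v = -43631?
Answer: -14737/39425 ≈ -0.37380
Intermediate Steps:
h(Z) = -60
(h(154) + 29534)/(-35219 + v) = (-60 + 29534)/(-35219 - 43631) = 29474/(-78850) = 29474*(-1/78850) = -14737/39425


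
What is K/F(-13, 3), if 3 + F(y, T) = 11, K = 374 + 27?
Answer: 401/8 ≈ 50.125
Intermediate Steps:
K = 401
F(y, T) = 8 (F(y, T) = -3 + 11 = 8)
K/F(-13, 3) = 401/8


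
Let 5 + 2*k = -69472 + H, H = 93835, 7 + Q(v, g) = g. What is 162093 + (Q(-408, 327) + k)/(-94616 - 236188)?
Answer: 53621000273/330804 ≈ 1.6209e+5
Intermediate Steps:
Q(v, g) = -7 + g
k = 12179 (k = -5/2 + (-69472 + 93835)/2 = -5/2 + (½)*24363 = -5/2 + 24363/2 = 12179)
162093 + (Q(-408, 327) + k)/(-94616 - 236188) = 162093 + ((-7 + 327) + 12179)/(-94616 - 236188) = 162093 + (320 + 12179)/(-330804) = 162093 + 12499*(-1/330804) = 162093 - 12499/330804 = 53621000273/330804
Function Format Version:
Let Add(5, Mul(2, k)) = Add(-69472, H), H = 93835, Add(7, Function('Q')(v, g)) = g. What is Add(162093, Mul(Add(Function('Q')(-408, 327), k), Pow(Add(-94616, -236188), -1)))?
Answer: Rational(53621000273, 330804) ≈ 1.6209e+5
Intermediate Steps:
Function('Q')(v, g) = Add(-7, g)
k = 12179 (k = Add(Rational(-5, 2), Mul(Rational(1, 2), Add(-69472, 93835))) = Add(Rational(-5, 2), Mul(Rational(1, 2), 24363)) = Add(Rational(-5, 2), Rational(24363, 2)) = 12179)
Add(162093, Mul(Add(Function('Q')(-408, 327), k), Pow(Add(-94616, -236188), -1))) = Add(162093, Mul(Add(Add(-7, 327), 12179), Pow(Add(-94616, -236188), -1))) = Add(162093, Mul(Add(320, 12179), Pow(-330804, -1))) = Add(162093, Mul(12499, Rational(-1, 330804))) = Add(162093, Rational(-12499, 330804)) = Rational(53621000273, 330804)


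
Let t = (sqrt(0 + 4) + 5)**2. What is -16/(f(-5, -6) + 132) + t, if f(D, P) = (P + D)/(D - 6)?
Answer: 6501/133 ≈ 48.880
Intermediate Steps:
f(D, P) = (D + P)/(-6 + D)
t = 49 (t = (sqrt(4) + 5)**2 = (2 + 5)**2 = 7**2 = 49)
-16/(f(-5, -6) + 132) + t = -16/((-5 - 6)/(-6 - 5) + 132) + 49 = -16/(-11/(-11) + 132) + 49 = -16/(-1/11*(-11) + 132) + 49 = -16/(1 + 132) + 49 = -16/133 + 49 = 6501/133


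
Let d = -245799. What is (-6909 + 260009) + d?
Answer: 7301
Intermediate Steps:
(-6909 + 260009) + d = (-6909 + 260009) - 245799 = 253100 - 245799 = 7301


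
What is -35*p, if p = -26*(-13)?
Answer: -11830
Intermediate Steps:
p = 338
-35*p = -35*338 = -11830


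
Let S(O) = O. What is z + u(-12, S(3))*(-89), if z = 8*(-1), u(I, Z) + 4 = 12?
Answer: -720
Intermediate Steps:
u(I, Z) = 8 (u(I, Z) = -4 + 12 = 8)
z = -8
z + u(-12, S(3))*(-89) = -8 + 8*(-89) = -8 - 712 = -720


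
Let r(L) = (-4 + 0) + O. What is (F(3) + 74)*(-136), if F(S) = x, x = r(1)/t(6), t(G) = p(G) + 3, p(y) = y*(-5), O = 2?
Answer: -272000/27 ≈ -10074.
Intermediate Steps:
r(L) = -2 (r(L) = (-4 + 0) + 2 = -4 + 2 = -2)
p(y) = -5*y
t(G) = 3 - 5*G (t(G) = -5*G + 3 = 3 - 5*G)
x = 2/27 (x = -2/(3 - 5*6) = -2/(3 - 30) = -2/(-27) = -2*(-1/27) = 2/27 ≈ 0.074074)
F(S) = 2/27
(F(3) + 74)*(-136) = (2/27 + 74)*(-136) = (2000/27)*(-136) = -272000/27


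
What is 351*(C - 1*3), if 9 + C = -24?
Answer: -12636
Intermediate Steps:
C = -33 (C = -9 - 24 = -33)
351*(C - 1*3) = 351*(-33 - 1*3) = 351*(-33 - 3) = 351*(-36) = -12636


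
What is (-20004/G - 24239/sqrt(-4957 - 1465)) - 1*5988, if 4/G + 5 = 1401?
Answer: -6987384 + 24239*I*sqrt(38)/494 ≈ -6.9874e+6 + 302.47*I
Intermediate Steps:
G = 1/349 (G = 4/(-5 + 1401) = 4/1396 = 4*(1/1396) = 1/349 ≈ 0.0028653)
(-20004/G - 24239/sqrt(-4957 - 1465)) - 1*5988 = (-20004/1/349 - 24239/sqrt(-4957 - 1465)) - 1*5988 = (-20004*349 - 24239*(-I*sqrt(38)/494)) - 5988 = (-6981396 - 24239*(-I*sqrt(38)/494)) - 5988 = (-6981396 - (-24239)*I*sqrt(38)/494) - 5988 = (-6981396 + 24239*I*sqrt(38)/494) - 5988 = -6987384 + 24239*I*sqrt(38)/494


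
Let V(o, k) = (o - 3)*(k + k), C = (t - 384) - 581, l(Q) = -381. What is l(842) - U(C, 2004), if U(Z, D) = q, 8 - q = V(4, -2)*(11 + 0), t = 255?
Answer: -433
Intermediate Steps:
C = -710 (C = (255 - 384) - 581 = -129 - 581 = -710)
V(o, k) = 2*k*(-3 + o) (V(o, k) = (-3 + o)*(2*k) = 2*k*(-3 + o))
q = 52 (q = 8 - 2*(-2)*(-3 + 4)*(11 + 0) = 8 - 2*(-2)*1*11 = 8 - (-4)*11 = 8 - 1*(-44) = 8 + 44 = 52)
U(Z, D) = 52
l(842) - U(C, 2004) = -381 - 1*52 = -381 - 52 = -433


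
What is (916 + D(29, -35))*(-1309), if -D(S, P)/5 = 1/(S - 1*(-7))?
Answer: -43159039/36 ≈ -1.1989e+6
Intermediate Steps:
D(S, P) = -5/(7 + S) (D(S, P) = -5/(S - 1*(-7)) = -5/(S + 7) = -5/(7 + S))
(916 + D(29, -35))*(-1309) = (916 - 5/(7 + 29))*(-1309) = (916 - 5/36)*(-1309) = (32971/36)*(-1309) = -43159039/36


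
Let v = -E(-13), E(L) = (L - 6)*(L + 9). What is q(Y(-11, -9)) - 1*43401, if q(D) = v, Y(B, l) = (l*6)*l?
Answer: -43477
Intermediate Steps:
E(L) = (-6 + L)*(9 + L)
Y(B, l) = 6*l² (Y(B, l) = (6*l)*l = 6*l²)
v = -76 (v = -(-54 + (-13)² + 3*(-13)) = -(-54 + 169 - 39) = -1*76 = -76)
q(D) = -76
q(Y(-11, -9)) - 1*43401 = -76 - 1*43401 = -76 - 43401 = -43477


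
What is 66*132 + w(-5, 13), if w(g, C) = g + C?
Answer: 8720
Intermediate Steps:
w(g, C) = C + g
66*132 + w(-5, 13) = 66*132 + (13 - 5) = 8712 + 8 = 8720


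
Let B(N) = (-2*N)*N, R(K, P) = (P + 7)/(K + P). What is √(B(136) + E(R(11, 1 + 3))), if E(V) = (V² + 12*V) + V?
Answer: I*√8320934/15 ≈ 192.31*I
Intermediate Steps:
R(K, P) = (7 + P)/(K + P)
E(V) = V² + 13*V
B(N) = -2*N²
√(B(136) + E(R(11, 1 + 3))) = √(-2*136² + ((7 + (1 + 3))/(11 + (1 + 3)))*(13 + (7 + (1 + 3))/(11 + (1 + 3)))) = √(-2*18496 + ((7 + 4)/(11 + 4))*(13 + (7 + 4)/(11 + 4))) = √(-36992 + (11/15)*(13 + 11/15)) = √(-36992 + ((1/15)*11)*(13 + (1/15)*11)) = √(-36992 + 11*(13 + 11/15)/15) = √(-36992 + (11/15)*(206/15)) = √(-36992 + 2266/225) = √(-8320934/225) = I*√8320934/15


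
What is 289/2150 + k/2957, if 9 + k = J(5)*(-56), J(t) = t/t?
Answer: 714823/6357550 ≈ 0.11244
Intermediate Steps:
J(t) = 1
k = -65 (k = -9 + 1*(-56) = -9 - 56 = -65)
289/2150 + k/2957 = 289/2150 - 65/2957 = 714823/6357550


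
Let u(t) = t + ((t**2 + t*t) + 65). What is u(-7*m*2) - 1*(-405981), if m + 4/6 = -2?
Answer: 3679838/9 ≈ 4.0887e+5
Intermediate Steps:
m = -8/3 (m = -2/3 - 2 = -8/3 ≈ -2.6667)
u(t) = 65 + t + 2*t**2 (u(t) = t + ((t**2 + t**2) + 65) = t + (2*t**2 + 65) = t + (65 + 2*t**2) = 65 + t + 2*t**2)
u(-7*m*2) - 1*(-405981) = (65 - 7*(-8/3)*2 + 2*(-7*(-8/3)*2)**2) - 1*(-405981) = (65 + (56/3)*2 + 2*((56/3)*2)**2) + 405981 = (65 + 112/3 + 2*(112/3)**2) + 405981 = (65 + 112/3 + 2*(12544/9)) + 405981 = (65 + 112/3 + 25088/9) + 405981 = 26009/9 + 405981 = 3679838/9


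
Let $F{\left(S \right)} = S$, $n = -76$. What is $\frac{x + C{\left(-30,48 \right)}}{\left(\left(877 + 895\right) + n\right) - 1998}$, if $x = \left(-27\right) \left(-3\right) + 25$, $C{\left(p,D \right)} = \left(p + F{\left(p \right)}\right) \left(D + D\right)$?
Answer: $\frac{2827}{151} \approx 18.722$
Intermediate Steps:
$C{\left(p,D \right)} = 4 D p$ ($C{\left(p,D \right)} = \left(p + p\right) \left(D + D\right) = 2 p 2 D = 4 D p$)
$x = 106$ ($x = 81 + 25 = 106$)
$\frac{x + C{\left(-30,48 \right)}}{\left(\left(877 + 895\right) + n\right) - 1998} = \frac{106 + 4 \cdot 48 \left(-30\right)}{\left(\left(877 + 895\right) - 76\right) - 1998} = \frac{106 - 5760}{\left(1772 - 76\right) - 1998} = - \frac{5654}{1696 - 1998} = - \frac{5654}{-302} = \left(-5654\right) \left(- \frac{1}{302}\right) = \frac{2827}{151}$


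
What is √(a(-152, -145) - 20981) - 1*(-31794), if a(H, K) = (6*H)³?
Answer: 31794 + I*√758571509 ≈ 31794.0 + 27542.0*I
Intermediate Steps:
a(H, K) = 216*H³
√(a(-152, -145) - 20981) - 1*(-31794) = √(216*(-152)³ - 20981) - 1*(-31794) = √(216*(-3511808) - 20981) + 31794 = √(-758550528 - 20981) + 31794 = √(-758571509) + 31794 = I*√758571509 + 31794 = 31794 + I*√758571509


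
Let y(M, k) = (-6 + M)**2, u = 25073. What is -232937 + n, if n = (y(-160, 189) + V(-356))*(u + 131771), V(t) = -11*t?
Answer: 4935961431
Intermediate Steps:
n = 4936194368 (n = ((-6 - 160)**2 - 11*(-356))*(25073 + 131771) = ((-166)**2 + 3916)*156844 = (27556 + 3916)*156844 = 31472*156844 = 4936194368)
-232937 + n = -232937 + 4936194368 = 4935961431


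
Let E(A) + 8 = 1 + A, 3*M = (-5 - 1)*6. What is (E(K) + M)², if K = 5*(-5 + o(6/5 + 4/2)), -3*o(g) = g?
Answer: 21904/9 ≈ 2433.8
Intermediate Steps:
o(g) = -g/3
M = -12 (M = ((-5 - 1)*6)/3 = (-6*6)/3 = (⅓)*(-36) = -12)
K = -91/3 (K = 5*(-5 - (6/5 + 4/2)/3) = 5*(-5 - (6*(⅕) + 4*(½))/3) = 5*(-5 - (6/5 + 2)/3) = 5*(-5 - ⅓*16/5) = 5*(-5 - 16/15) = 5*(-91/15) = -91/3 ≈ -30.333)
E(A) = -7 + A (E(A) = -8 + (1 + A) = -7 + A)
(E(K) + M)² = ((-7 - 91/3) - 12)² = (-112/3 - 12)² = (-148/3)² = 21904/9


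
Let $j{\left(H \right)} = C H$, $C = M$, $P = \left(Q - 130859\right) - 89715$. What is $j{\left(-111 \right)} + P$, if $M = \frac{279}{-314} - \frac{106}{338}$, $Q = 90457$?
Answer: $- \frac{6897707699}{53066} \approx -1.2998 \cdot 10^{5}$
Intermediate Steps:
$P = -130117$ ($P = \left(90457 - 130859\right) - 89715 = -40402 - 89715 = -130117$)
$M = - \frac{63793}{53066}$ ($M = 279 \left(- \frac{1}{314}\right) - \frac{53}{169} = - \frac{279}{314} - \frac{53}{169} = - \frac{63793}{53066} \approx -1.2021$)
$C = - \frac{63793}{53066} \approx -1.2021$
$j{\left(H \right)} = - \frac{63793 H}{53066}$
$j{\left(-111 \right)} + P = \left(- \frac{63793}{53066}\right) \left(-111\right) - 130117 = \frac{7081023}{53066} - 130117 = - \frac{6897707699}{53066}$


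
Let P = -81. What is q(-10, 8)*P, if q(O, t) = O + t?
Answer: 162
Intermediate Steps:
q(-10, 8)*P = (-10 + 8)*(-81) = -2*(-81) = 162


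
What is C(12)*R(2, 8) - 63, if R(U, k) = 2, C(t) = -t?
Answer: -87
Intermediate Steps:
C(12)*R(2, 8) - 63 = -1*12*2 - 63 = -12*2 - 63 = -24 - 63 = -87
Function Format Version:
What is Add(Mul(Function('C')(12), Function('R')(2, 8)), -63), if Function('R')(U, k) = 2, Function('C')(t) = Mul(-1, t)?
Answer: -87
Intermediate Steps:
Add(Mul(Function('C')(12), Function('R')(2, 8)), -63) = Add(Mul(Mul(-1, 12), 2), -63) = Add(Mul(-12, 2), -63) = Add(-24, -63) = -87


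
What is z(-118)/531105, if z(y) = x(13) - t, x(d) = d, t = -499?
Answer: 512/531105 ≈ 0.00096403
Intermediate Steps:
z(y) = 512 (z(y) = 13 - 1*(-499) = 13 + 499 = 512)
z(-118)/531105 = 512/531105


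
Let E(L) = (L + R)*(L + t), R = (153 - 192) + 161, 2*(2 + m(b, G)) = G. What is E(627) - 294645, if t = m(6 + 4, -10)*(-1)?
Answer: 180221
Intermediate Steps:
m(b, G) = -2 + G/2
R = 122 (R = -39 + 161 = 122)
t = 7 (t = (-2 + (½)*(-10))*(-1) = (-2 - 5)*(-1) = -7*(-1) = 7)
E(L) = (7 + L)*(122 + L) (E(L) = (L + 122)*(L + 7) = (122 + L)*(7 + L) = (7 + L)*(122 + L))
E(627) - 294645 = (854 + 627² + 129*627) - 294645 = (854 + 393129 + 80883) - 294645 = 474866 - 294645 = 180221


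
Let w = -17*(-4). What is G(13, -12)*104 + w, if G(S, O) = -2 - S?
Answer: -1492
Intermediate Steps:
w = 68
G(13, -12)*104 + w = (-2 - 1*13)*104 + 68 = (-2 - 13)*104 + 68 = -15*104 + 68 = -1560 + 68 = -1492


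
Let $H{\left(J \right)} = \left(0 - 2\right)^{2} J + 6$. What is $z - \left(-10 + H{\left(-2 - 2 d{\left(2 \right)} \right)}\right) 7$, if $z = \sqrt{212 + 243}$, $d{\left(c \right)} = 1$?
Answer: $140 + \sqrt{455} \approx 161.33$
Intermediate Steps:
$H{\left(J \right)} = 6 + 4 J$ ($H{\left(J \right)} = \left(-2\right)^{2} J + 6 = 4 J + 6 = 6 + 4 J$)
$z = \sqrt{455} \approx 21.331$
$z - \left(-10 + H{\left(-2 - 2 d{\left(2 \right)} \right)}\right) 7 = \sqrt{455} - \left(-10 + \left(6 + 4 \left(-2 - 2\right)\right)\right) 7 = \sqrt{455} - \left(-10 + \left(6 + 4 \left(-4\right)\right)\right) 7 = \sqrt{455} - \left(-10 + \left(6 - 16\right)\right) 7 = \sqrt{455} - \left(-10 - 10\right) 7 = \sqrt{455} - \left(-20\right) 7 = \sqrt{455} - -140 = \sqrt{455} + 140 = 140 + \sqrt{455}$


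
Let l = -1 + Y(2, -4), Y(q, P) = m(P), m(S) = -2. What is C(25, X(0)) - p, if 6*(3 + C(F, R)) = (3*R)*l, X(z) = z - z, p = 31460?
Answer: -31463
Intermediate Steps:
Y(q, P) = -2
X(z) = 0
l = -3 (l = -1 - 2 = -3)
C(F, R) = -3 - 3*R/2 (C(F, R) = -3 + ((3*R)*(-3))/6 = -3 + (-9*R)/6 = -3 - 3*R/2)
C(25, X(0)) - p = (-3 - 3/2*0) - 1*31460 = (-3 + 0) - 31460 = -3 - 31460 = -31463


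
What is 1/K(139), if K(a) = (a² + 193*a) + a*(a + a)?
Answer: 1/84790 ≈ 1.1794e-5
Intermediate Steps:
K(a) = 3*a² + 193*a (K(a) = (a² + 193*a) + a*(2*a) = (a² + 193*a) + 2*a² = 3*a² + 193*a)
1/K(139) = 1/(139*(193 + 3*139)) = 1/(139*(193 + 417)) = 1/(139*610) = 1/84790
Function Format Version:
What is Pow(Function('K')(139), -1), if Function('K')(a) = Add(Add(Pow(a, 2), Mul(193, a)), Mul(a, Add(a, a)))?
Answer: Rational(1, 84790) ≈ 1.1794e-5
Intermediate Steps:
Function('K')(a) = Add(Mul(3, Pow(a, 2)), Mul(193, a)) (Function('K')(a) = Add(Add(Pow(a, 2), Mul(193, a)), Mul(a, Mul(2, a))) = Add(Add(Pow(a, 2), Mul(193, a)), Mul(2, Pow(a, 2))) = Add(Mul(3, Pow(a, 2)), Mul(193, a)))
Pow(Function('K')(139), -1) = Pow(Mul(139, Add(193, Mul(3, 139))), -1) = Pow(Mul(139, Add(193, 417)), -1) = Pow(Mul(139, 610), -1) = Pow(84790, -1) = Rational(1, 84790)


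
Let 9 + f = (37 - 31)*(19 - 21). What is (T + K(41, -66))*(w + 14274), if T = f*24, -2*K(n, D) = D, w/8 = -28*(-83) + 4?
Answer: -15494958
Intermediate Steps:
w = 18624 (w = 8*(-28*(-83) + 4) = 8*(2324 + 4) = 8*2328 = 18624)
f = -21 (f = -9 + (37 - 31)*(19 - 21) = -9 + 6*(-2) = -9 - 12 = -21)
K(n, D) = -D/2
T = -504 (T = -21*24 = -504)
(T + K(41, -66))*(w + 14274) = (-504 - ½*(-66))*(18624 + 14274) = (-504 + 33)*32898 = -471*32898 = -15494958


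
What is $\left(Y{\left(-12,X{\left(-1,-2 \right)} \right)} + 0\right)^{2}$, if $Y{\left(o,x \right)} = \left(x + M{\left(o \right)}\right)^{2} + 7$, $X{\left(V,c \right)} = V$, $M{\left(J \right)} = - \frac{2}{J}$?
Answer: $\frac{76729}{1296} \approx 59.204$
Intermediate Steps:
$Y{\left(o,x \right)} = 7 + \left(x - \frac{2}{o}\right)^{2}$ ($Y{\left(o,x \right)} = \left(x - \frac{2}{o}\right)^{2} + 7 = 7 + \left(x - \frac{2}{o}\right)^{2}$)
$\left(Y{\left(-12,X{\left(-1,-2 \right)} \right)} + 0\right)^{2} = \left(\left(7 + \frac{\left(-2 - -12\right)^{2}}{144}\right) + 0\right)^{2} = \left(\left(7 + \frac{\left(-2 + 12\right)^{2}}{144}\right) + 0\right)^{2} = \left(\left(7 + \frac{10^{2}}{144}\right) + 0\right)^{2} = \left(\left(7 + \frac{1}{144} \cdot 100\right) + 0\right)^{2} = \left(\left(7 + \frac{25}{36}\right) + 0\right)^{2} = \left(\frac{277}{36} + 0\right)^{2} = \left(\frac{277}{36}\right)^{2} = \frac{76729}{1296}$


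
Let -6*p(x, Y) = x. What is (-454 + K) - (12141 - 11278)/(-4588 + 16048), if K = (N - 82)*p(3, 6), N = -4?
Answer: -4710923/11460 ≈ -411.08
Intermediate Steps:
p(x, Y) = -x/6
K = 43 (K = (-4 - 82)*(-1/6*3) = -86*(-1/2) = 43)
(-454 + K) - (12141 - 11278)/(-4588 + 16048) = (-454 + 43) - (12141 - 11278)/(-4588 + 16048) = -411 - 863/11460 = -4710923/11460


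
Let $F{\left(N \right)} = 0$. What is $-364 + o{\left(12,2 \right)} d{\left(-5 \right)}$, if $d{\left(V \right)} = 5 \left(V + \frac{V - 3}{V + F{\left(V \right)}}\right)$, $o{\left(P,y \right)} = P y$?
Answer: $-772$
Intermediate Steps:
$d{\left(V \right)} = 5 V + \frac{5 \left(-3 + V\right)}{V}$ ($d{\left(V \right)} = 5 \left(V + \frac{V - 3}{V + 0}\right) = 5 \left(V + \frac{-3 + V}{V}\right) = 5 V + \frac{5 \left(-3 + V\right)}{V}$)
$-364 + o{\left(12,2 \right)} d{\left(-5 \right)} = -364 + 12 \cdot 2 \left(5 - \frac{15}{-5} + 5 \left(-5\right)\right) = -364 + 24 \left(5 - -3 - 25\right) = -364 + 24 \left(5 + 3 - 25\right) = -364 + 24 \left(-17\right) = -364 - 408 = -772$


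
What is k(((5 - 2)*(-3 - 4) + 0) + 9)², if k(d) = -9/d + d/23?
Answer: 441/8464 ≈ 0.052103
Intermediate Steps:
k(d) = -9/d + d/23 (k(d) = -9/d + d*(1/23) = -9/d + d/23)
k(((5 - 2)*(-3 - 4) + 0) + 9)² = (-9/(((5 - 2)*(-3 - 4) + 0) + 9) + (((5 - 2)*(-3 - 4) + 0) + 9)/23)² = (-9/((3*(-7) + 0) + 9) + ((3*(-7) + 0) + 9)/23)² = (-9/((-21 + 0) + 9) + ((-21 + 0) + 9)/23)² = (-9/(-21 + 9) + (-21 + 9)/23)² = (-9/(-12) + (1/23)*(-12))² = (-9*(-1/12) - 12/23)² = (¾ - 12/23)² = (21/92)² = 441/8464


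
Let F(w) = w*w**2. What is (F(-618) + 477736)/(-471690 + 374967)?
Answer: 235551296/96723 ≈ 2435.3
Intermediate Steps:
F(w) = w**3
(F(-618) + 477736)/(-471690 + 374967) = ((-618)**3 + 477736)/(-471690 + 374967) = (-236029032 + 477736)/(-96723) = -235551296*(-1/96723) = 235551296/96723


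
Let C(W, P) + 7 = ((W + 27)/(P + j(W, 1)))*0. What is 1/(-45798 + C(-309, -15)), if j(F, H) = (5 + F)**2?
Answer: -1/45805 ≈ -2.1832e-5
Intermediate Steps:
C(W, P) = -7 (C(W, P) = -7 + ((W + 27)/(P + (5 + W)**2))*0 = -7 + ((27 + W)/(P + (5 + W)**2))*0 = -7 + 0 = -7)
1/(-45798 + C(-309, -15)) = 1/(-45798 - 7) = 1/(-45805) = -1/45805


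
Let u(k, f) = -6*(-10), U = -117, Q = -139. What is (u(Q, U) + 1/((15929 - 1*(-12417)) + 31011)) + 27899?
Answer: 1659562364/59357 ≈ 27959.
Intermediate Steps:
u(k, f) = 60
(u(Q, U) + 1/((15929 - 1*(-12417)) + 31011)) + 27899 = (60 + 1/((15929 - 1*(-12417)) + 31011)) + 27899 = (60 + 1/((15929 + 12417) + 31011)) + 27899 = (60 + 1/(28346 + 31011)) + 27899 = (60 + 1/59357) + 27899 = 3561421/59357 + 27899 = 1659562364/59357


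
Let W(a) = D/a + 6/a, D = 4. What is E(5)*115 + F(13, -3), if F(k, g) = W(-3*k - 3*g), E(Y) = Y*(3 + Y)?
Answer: 13799/3 ≈ 4599.7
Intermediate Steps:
W(a) = 10/a (W(a) = 4/a + 6/a = 10/a)
F(k, g) = 10/(-3*g - 3*k) (F(k, g) = 10/(-3*k - 3*g) = 10/(-3*g - 3*k))
E(5)*115 + F(13, -3) = (5*(3 + 5))*115 - 10/(3*(-3) + 3*13) = (5*8)*115 - 10/(-9 + 39) = 40*115 - 10/30 = 4600 - 10*1/30 = 4600 - 1/3 = 13799/3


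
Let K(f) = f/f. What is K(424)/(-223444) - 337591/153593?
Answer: -75432836997/34319434292 ≈ -2.1980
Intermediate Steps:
K(f) = 1
K(424)/(-223444) - 337591/153593 = 1/(-223444) - 337591/153593 = 1*(-1/223444) - 337591*1/153593 = -1/223444 - 337591/153593 = -75432836997/34319434292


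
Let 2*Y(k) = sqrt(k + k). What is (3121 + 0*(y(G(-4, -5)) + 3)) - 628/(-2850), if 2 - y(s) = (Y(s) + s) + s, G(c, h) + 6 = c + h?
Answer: 4447739/1425 ≈ 3121.2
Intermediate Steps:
Y(k) = sqrt(2)*sqrt(k)/2 (Y(k) = sqrt(k + k)/2 = sqrt(2*k)/2 = (sqrt(2)*sqrt(k))/2 = sqrt(2)*sqrt(k)/2)
G(c, h) = -6 + c + h (G(c, h) = -6 + (c + h) = -6 + c + h)
y(s) = 2 - 2*s - sqrt(2)*sqrt(s)/2 (y(s) = 2 - ((sqrt(2)*sqrt(s)/2 + s) + s) = 2 - ((s + sqrt(2)*sqrt(s)/2) + s) = 2 - (2*s + sqrt(2)*sqrt(s)/2) = 2 + (-2*s - sqrt(2)*sqrt(s)/2) = 2 - 2*s - sqrt(2)*sqrt(s)/2)
(3121 + 0*(y(G(-4, -5)) + 3)) - 628/(-2850) = (3121 + 0*((2 - 2*(-6 - 4 - 5) - sqrt(2)*sqrt(-6 - 4 - 5)/2) + 3)) - 628/(-2850) = (3121 + 0*((2 - 2*(-15) - sqrt(2)*sqrt(-15)/2) + 3)) - 628*(-1/2850) = (3121 + 0*((2 + 30 - sqrt(2)*I*sqrt(15)/2) + 3)) + 314/1425 = (3121 + 0*((2 + 30 - I*sqrt(30)/2) + 3)) + 314/1425 = (3121 + 0*((32 - I*sqrt(30)/2) + 3)) + 314/1425 = (3121 + 0*(35 - I*sqrt(30)/2)) + 314/1425 = (3121 + 0) + 314/1425 = 3121 + 314/1425 = 4447739/1425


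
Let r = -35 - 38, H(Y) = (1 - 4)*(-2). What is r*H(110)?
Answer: -438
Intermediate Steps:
H(Y) = 6 (H(Y) = -3*(-2) = 6)
r = -73
r*H(110) = -73*6 = -438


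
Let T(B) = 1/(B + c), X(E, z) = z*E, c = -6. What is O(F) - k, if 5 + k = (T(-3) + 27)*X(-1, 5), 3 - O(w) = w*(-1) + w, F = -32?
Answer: 1282/9 ≈ 142.44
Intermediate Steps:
X(E, z) = E*z
T(B) = 1/(-6 + B) (T(B) = 1/(B - 6) = 1/(-6 + B))
O(w) = 3 (O(w) = 3 - (w*(-1) + w) = 3 - (-w + w) = 3 - 1*0 = 3 + 0 = 3)
k = -1255/9 (k = -5 + (1/(-6 - 3) + 27)*(-1*5) = -5 + (1/(-9) + 27)*(-5) = -5 + (-⅑ + 27)*(-5) = -5 + (242/9)*(-5) = -5 - 1210/9 = -1255/9 ≈ -139.44)
O(F) - k = 3 - 1*(-1255/9) = 3 + 1255/9 = 1282/9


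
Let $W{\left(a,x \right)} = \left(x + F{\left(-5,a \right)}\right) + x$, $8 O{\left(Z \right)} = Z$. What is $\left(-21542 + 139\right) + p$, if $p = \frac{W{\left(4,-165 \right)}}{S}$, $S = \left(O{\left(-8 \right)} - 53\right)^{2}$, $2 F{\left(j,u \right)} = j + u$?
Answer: $- \frac{124822957}{5832} \approx -21403.0$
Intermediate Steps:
$O{\left(Z \right)} = \frac{Z}{8}$
$F{\left(j,u \right)} = \frac{j}{2} + \frac{u}{2}$ ($F{\left(j,u \right)} = \frac{j + u}{2} = \frac{j}{2} + \frac{u}{2}$)
$W{\left(a,x \right)} = - \frac{5}{2} + \frac{a}{2} + 2 x$ ($W{\left(a,x \right)} = \left(x + \left(\frac{1}{2} \left(-5\right) + \frac{a}{2}\right)\right) + x = \left(x + \left(- \frac{5}{2} + \frac{a}{2}\right)\right) + x = \left(- \frac{5}{2} + x + \frac{a}{2}\right) + x = - \frac{5}{2} + \frac{a}{2} + 2 x$)
$S = 2916$ ($S = \left(\frac{1}{8} \left(-8\right) - 53\right)^{2} = \left(-1 - 53\right)^{2} = \left(-54\right)^{2} = 2916$)
$p = - \frac{661}{5832}$ ($p = \frac{- \frac{5}{2} + \frac{1}{2} \cdot 4 + 2 \left(-165\right)}{2916} = \left(- \frac{5}{2} + 2 - 330\right) \frac{1}{2916} = \left(- \frac{661}{2}\right) \frac{1}{2916} = - \frac{661}{5832} \approx -0.11334$)
$\left(-21542 + 139\right) + p = \left(-21542 + 139\right) - \frac{661}{5832} = -21403 - \frac{661}{5832} = - \frac{124822957}{5832}$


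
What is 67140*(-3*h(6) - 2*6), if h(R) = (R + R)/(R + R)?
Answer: -1007100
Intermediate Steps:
h(R) = 1 (h(R) = (2*R)/((2*R)) = (2*R)*(1/(2*R)) = 1)
67140*(-3*h(6) - 2*6) = 67140*(-3*1 - 2*6) = 67140*(-3 - 12) = 67140*(-15) = -1007100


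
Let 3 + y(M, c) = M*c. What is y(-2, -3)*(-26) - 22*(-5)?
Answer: 32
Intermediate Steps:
y(M, c) = -3 + M*c
y(-2, -3)*(-26) - 22*(-5) = (-3 - 2*(-3))*(-26) - 22*(-5) = (-3 + 6)*(-26) + 110 = 3*(-26) + 110 = -78 + 110 = 32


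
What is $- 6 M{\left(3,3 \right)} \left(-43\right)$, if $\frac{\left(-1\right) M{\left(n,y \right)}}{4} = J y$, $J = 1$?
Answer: $-3096$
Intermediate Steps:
$M{\left(n,y \right)} = - 4 y$ ($M{\left(n,y \right)} = - 4 \cdot 1 y = - 4 y$)
$- 6 M{\left(3,3 \right)} \left(-43\right) = - 6 \left(\left(-4\right) 3\right) \left(-43\right) = \left(-6\right) \left(-12\right) \left(-43\right) = 72 \left(-43\right) = -3096$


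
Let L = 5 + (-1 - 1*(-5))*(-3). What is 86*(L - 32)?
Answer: -3354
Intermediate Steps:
L = -7 (L = 5 + (-1 + 5)*(-3) = 5 + 4*(-3) = 5 - 12 = -7)
86*(L - 32) = 86*(-7 - 32) = 86*(-39) = -3354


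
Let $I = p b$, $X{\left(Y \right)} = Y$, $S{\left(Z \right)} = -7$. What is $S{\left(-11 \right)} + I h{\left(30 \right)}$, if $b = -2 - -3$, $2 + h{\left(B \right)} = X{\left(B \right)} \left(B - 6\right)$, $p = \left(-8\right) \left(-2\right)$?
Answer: $11481$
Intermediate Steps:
$p = 16$
$h{\left(B \right)} = -2 + B \left(-6 + B\right)$ ($h{\left(B \right)} = -2 + B \left(B - 6\right) = -2 + B \left(-6 + B\right)$)
$b = 1$ ($b = -2 + 3 = 1$)
$I = 16$ ($I = 16 \cdot 1 = 16$)
$S{\left(-11 \right)} + I h{\left(30 \right)} = -7 + 16 \left(-2 + 30^{2} - 180\right) = -7 + 16 \left(-2 + 900 - 180\right) = -7 + 16 \cdot 718 = -7 + 11488 = 11481$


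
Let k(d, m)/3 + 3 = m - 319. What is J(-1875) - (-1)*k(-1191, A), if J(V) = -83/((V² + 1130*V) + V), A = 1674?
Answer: 5658119917/1395000 ≈ 4056.0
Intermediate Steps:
J(V) = -83/(V² + 1131*V)
k(d, m) = -966 + 3*m (k(d, m) = -9 + 3*(m - 319) = -9 + 3*(-319 + m) = -9 + (-957 + 3*m) = -966 + 3*m)
J(-1875) - (-1)*k(-1191, A) = -83/(-1875*(1131 - 1875)) - (-1)*(-966 + 3*1674) = -83*(-1/1875)/(-744) - (-1)*(-966 + 5022) = -83*(-1/1875)*(-1/744) - (-1)*4056 = -83/1395000 - 1*(-4056) = -83/1395000 + 4056 = 5658119917/1395000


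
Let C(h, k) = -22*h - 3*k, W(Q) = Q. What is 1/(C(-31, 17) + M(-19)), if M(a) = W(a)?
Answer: 1/612 ≈ 0.0016340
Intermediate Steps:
M(a) = a
1/(C(-31, 17) + M(-19)) = 1/((-22*(-31) - 3*17) - 19) = 1/((682 - 51) - 19) = 1/(631 - 19) = 1/612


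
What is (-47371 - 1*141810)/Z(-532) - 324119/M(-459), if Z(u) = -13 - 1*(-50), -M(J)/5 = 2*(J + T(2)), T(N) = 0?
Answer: -23792789/4590 ≈ -5183.6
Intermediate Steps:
M(J) = -10*J (M(J) = -10*(J + 0) = -10*J)
Z(u) = 37 (Z(u) = -13 + 50 = 37)
(-47371 - 1*141810)/Z(-532) - 324119/M(-459) = (-47371 - 1*141810)/37 - 324119/((-10*(-459))) = (-47371 - 141810)*(1/37) - 324119/4590 = -189181*1/37 - 324119*1/4590 = -5113 - 324119/4590 = -23792789/4590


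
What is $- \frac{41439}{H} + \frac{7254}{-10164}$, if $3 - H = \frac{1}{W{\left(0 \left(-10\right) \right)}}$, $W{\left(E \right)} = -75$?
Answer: $- \frac{1316274546}{95711} \approx -13753.0$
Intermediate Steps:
$H = \frac{226}{75}$ ($H = 3 - \frac{1}{-75} = 3 - - \frac{1}{75} = 3 + \frac{1}{75} = \frac{226}{75} \approx 3.0133$)
$- \frac{41439}{H} + \frac{7254}{-10164} = - \frac{41439}{\frac{226}{75}} + \frac{7254}{-10164} = \left(-41439\right) \frac{75}{226} + 7254 \left(- \frac{1}{10164}\right) = - \frac{3107925}{226} - \frac{1209}{1694} = - \frac{1316274546}{95711}$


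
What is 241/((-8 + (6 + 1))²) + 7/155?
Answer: 37362/155 ≈ 241.05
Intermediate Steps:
241/((-8 + (6 + 1))²) + 7/155 = 241/((-8 + 7)²) + 7*(1/155) = 241/((-1)²) + 7/155 = 241/1 + 7/155 = 241*1 + 7/155 = 241 + 7/155 = 37362/155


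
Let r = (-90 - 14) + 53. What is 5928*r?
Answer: -302328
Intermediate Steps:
r = -51 (r = -104 + 53 = -51)
5928*r = 5928*(-51) = -302328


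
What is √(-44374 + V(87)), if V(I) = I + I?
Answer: 10*I*√442 ≈ 210.24*I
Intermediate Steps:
V(I) = 2*I
√(-44374 + V(87)) = √(-44374 + 2*87) = √(-44374 + 174) = √(-44200) = 10*I*√442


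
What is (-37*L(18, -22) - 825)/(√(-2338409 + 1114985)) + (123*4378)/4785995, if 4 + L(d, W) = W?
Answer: 538494/4785995 - 137*I*√59/8496 ≈ 0.11251 - 0.12386*I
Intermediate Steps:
L(d, W) = -4 + W
(-37*L(18, -22) - 825)/(√(-2338409 + 1114985)) + (123*4378)/4785995 = (-37*(-4 - 22) - 825)/(√(-2338409 + 1114985)) + (123*4378)/4785995 = (-37*(-26) - 825)/(√(-1223424)) + 538494*(1/4785995) = (962 - 825)/((144*I*√59)) + 538494/4785995 = 137*(-I*√59/8496) + 538494/4785995 = -137*I*√59/8496 + 538494/4785995 = 538494/4785995 - 137*I*√59/8496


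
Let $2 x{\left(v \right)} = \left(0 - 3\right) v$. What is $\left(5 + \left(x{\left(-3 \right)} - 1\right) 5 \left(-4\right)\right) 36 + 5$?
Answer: $-2335$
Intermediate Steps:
$x{\left(v \right)} = - \frac{3 v}{2}$ ($x{\left(v \right)} = \frac{\left(0 - 3\right) v}{2} = \frac{\left(-3\right) v}{2} = - \frac{3 v}{2}$)
$\left(5 + \left(x{\left(-3 \right)} - 1\right) 5 \left(-4\right)\right) 36 + 5 = \left(5 + \left(\left(- \frac{3}{2}\right) \left(-3\right) - 1\right) 5 \left(-4\right)\right) 36 + 5 = \left(5 + \left(\frac{9}{2} - 1\right) 5 \left(-4\right)\right) 36 + 5 = \left(5 + \frac{7}{2} \cdot 5 \left(-4\right)\right) 36 + 5 = \left(5 + \frac{35}{2} \left(-4\right)\right) 36 + 5 = \left(5 - 70\right) 36 + 5 = \left(-65\right) 36 + 5 = -2340 + 5 = -2335$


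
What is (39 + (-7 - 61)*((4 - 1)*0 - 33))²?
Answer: 5212089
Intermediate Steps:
(39 + (-7 - 61)*((4 - 1)*0 - 33))² = (39 - 68*(3*0 - 33))² = (39 - 68*(0 - 33))² = (39 - 68*(-33))² = (39 + 2244)² = 2283² = 5212089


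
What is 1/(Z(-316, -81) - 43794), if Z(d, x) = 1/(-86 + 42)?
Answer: -44/1926937 ≈ -2.2834e-5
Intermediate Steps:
Z(d, x) = -1/44 (Z(d, x) = 1/(-44) = -1/44)
1/(Z(-316, -81) - 43794) = 1/(-1/44 - 43794) = 1/(-1926937/44) = -44/1926937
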